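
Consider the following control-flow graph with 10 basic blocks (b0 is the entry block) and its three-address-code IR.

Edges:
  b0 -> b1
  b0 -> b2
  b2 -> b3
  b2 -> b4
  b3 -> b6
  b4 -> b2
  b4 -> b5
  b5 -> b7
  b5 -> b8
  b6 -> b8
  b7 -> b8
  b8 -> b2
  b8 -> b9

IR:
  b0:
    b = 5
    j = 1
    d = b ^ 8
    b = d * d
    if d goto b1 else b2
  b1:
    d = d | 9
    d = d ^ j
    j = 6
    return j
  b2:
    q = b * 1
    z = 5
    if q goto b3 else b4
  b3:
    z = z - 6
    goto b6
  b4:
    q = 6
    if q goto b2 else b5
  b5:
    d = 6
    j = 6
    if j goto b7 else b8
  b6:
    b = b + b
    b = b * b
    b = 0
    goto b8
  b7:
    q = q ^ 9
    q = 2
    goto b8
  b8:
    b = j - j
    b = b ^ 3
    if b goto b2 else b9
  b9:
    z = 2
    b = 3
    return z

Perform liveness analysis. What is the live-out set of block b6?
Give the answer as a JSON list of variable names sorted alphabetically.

Answer: ["j"]

Analysis:
Block summaries:
  b0: {b,d,j} / ∅
  b1: {d,j} / {d,j}
  b2: {q,z} / {b}
  b3: {z} / {z}
  b4: {q} / ∅
  b5: {d,j} / ∅
  b6: {b} / {b}
  b7: {q} / {q}
  b8: {b} / {j}
  b9: {b,z} / ∅

Live sets:
  live b0: ∅→{b,d,j}
  live b1: {d,j}→∅
  live b2: {b,j}→{b,j,z}
  live b3: {b,j,z}→{b,j}
  live b4: {b,j}→{b,j,q}
  live b5: {q}→{j,q}
  live b6: {b,j}→{j}
  live b7: {j,q}→{j}
  live b8: {j}→{b,j}
  live b9: ∅→∅

live-out(b6) = ["j"]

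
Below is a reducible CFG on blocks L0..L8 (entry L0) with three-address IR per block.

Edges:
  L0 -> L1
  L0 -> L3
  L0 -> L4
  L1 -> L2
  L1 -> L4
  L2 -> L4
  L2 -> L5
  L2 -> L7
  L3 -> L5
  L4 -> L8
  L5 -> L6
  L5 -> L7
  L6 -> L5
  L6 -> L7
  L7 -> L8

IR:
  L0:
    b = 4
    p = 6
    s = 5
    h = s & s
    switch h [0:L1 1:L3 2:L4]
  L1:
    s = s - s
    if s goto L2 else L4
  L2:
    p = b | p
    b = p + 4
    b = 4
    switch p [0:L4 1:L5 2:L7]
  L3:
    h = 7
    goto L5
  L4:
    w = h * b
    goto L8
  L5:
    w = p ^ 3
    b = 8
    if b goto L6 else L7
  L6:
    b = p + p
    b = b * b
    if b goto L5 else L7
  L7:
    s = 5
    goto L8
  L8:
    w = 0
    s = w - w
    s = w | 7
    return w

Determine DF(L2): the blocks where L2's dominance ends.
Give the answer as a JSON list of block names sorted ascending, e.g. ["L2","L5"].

Answer: ["L4", "L5", "L7"]

Working:
idom tree: L1←L0 L2←L1 L3←L0 L4←L0 L5←L0 L6←L5 L7←L0 L8←L0
Dom at joins:
  L4: preds {L0,L1,L2}: {L0} ∩ {L0,L1} ∩ {L0,L1,L2} = {L0}; idom=L0
  L5: preds {L2,L3,L6}: {L0,L1,L2} ∩ {L0,L3} ∩ {L0,L5,L6} = {L0}; idom=L0
  L7: preds {L2,L5,L6}: {L0,L1,L2} ∩ {L0,L5} ∩ {L0,L5,L6} = {L0}; idom=L0
  L8: preds {L4,L7}: {L0,L4} ∩ {L0,L7} = {L0}; idom=L0

DF walk-up:
  L4←L0: walk · to L0
  L4←L1: walk L1 to L0
  L4←L2: walk L2→L1 to L0
  L5←L2: walk L2→L1 to L0
  L5←L3: walk L3 to L0
  L5←L6: walk L6→L5 to L0
  L7←L2: walk L2→L1 to L0
  L7←L5: walk L5 to L0
  L7←L6: walk L6→L5 to L0
  L8←L4: walk L4 to L0
  L8←L7: walk L7 to L0
  L0: DF=∅
  L1: DF={L4,L5,L7}
  L2: DF={L4,L5,L7}
  L3: DF={L5}
  L4: DF={L8}
  L5: DF={L5,L7}
  L6: DF={L5,L7}
  L7: DF={L8}
  L8: DF=∅

DF(L2) = ["L4", "L5", "L7"]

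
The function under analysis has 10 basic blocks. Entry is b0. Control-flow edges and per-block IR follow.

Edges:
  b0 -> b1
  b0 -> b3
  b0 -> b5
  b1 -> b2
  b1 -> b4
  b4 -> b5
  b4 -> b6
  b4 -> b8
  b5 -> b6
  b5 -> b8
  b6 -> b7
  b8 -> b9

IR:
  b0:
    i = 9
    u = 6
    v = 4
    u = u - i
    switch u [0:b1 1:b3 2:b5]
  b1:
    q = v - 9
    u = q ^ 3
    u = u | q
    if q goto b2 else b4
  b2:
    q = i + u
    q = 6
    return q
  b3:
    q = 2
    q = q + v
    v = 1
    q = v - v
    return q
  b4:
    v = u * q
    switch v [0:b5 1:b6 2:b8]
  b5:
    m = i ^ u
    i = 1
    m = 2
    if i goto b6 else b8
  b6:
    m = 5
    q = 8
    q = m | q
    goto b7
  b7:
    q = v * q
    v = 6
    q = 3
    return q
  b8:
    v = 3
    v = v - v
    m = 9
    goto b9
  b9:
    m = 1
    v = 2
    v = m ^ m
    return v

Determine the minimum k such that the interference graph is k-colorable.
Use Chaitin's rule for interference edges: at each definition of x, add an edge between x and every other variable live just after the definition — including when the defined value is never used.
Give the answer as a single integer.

Block summaries:
  b0: {i,u,v} / ∅
  b1: {q,u} / {v}
  b2: {q} / {i,u}
  b3: {q,v} / {v}
  b4: {v} / {q,u}
  b5: {i,m} / {i,u}
  b6: {m,q} / ∅
  b7: {q,v} / {q,v}
  b8: {m,v} / ∅
  b9: {m,v} / ∅

Live sets:
  b0 li=∅ lo={i,u,v}
  b1 li={i,v} lo={i,q,u}
  b2 li={i,u} lo=∅
  b3 li={v} lo=∅
  b4 li={i,q,u} lo={i,u,v}
  b5 li={i,u,v} lo={v}
  b6 li={v} lo={q,v}
  b7 li={q,v} lo=∅
  b8 li=∅ lo=∅
  b9 li=∅ lo=∅

Interfere edges:
  i — {m,q,u,v}
  m — {i,q,v}
  q — {i,m,u,v}
  u — {i,q,v}
  v — {i,m,q,u}

Chromatic number:
  clique {i,m,q,v} ⇒ need ≥ 4
  assign i→c0 m→c3 q→c1 u→c3 v→c2 — no edge inside a register ⇒ χ ≤ 4
  χ = 4

Answer: 4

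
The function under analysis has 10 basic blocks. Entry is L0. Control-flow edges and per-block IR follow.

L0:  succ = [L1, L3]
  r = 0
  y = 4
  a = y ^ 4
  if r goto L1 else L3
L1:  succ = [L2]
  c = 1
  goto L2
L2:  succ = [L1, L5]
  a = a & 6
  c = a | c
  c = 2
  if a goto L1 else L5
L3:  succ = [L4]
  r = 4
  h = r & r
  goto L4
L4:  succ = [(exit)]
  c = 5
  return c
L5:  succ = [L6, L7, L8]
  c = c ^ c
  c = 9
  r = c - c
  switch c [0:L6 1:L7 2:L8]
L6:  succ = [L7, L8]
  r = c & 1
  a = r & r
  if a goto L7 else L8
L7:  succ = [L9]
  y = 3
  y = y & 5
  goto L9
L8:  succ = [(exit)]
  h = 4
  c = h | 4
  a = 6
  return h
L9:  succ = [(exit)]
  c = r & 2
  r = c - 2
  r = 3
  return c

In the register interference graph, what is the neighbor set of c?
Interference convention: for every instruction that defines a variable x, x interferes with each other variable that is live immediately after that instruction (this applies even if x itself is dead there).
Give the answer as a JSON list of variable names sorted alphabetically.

def/use:
  L0: def={a,r,y} ue=∅
  L1: def={c} ue=∅
  L2: def={a,c} ue={a,c}
  L3: def={h,r} ue=∅
  L4: def={c} ue=∅
  L5: def={c,r} ue={c}
  L6: def={a,r} ue={c}
  L7: def={y} ue=∅
  L8: def={a,c,h} ue=∅
  L9: def={c,r} ue={r}

Liveness:
  L0: in=∅ out={a}
  L1: in={a} out={a,c}
  L2: in={a,c} out={a,c}
  L3: in=∅ out=∅
  L4: in=∅ out=∅
  L5: in={c} out={c,r}
  L6: in={c} out={r}
  L7: in={r} out={r}
  L8: in=∅ out=∅
  L9: in={r} out=∅

Interfere edges:
  a — {c,h,r}
  c — {a,h,r}
  h — {a,c}
  r — {a,c,y}
  y — {r}

N(c) = ["a", "h", "r"]

Answer: ["a", "h", "r"]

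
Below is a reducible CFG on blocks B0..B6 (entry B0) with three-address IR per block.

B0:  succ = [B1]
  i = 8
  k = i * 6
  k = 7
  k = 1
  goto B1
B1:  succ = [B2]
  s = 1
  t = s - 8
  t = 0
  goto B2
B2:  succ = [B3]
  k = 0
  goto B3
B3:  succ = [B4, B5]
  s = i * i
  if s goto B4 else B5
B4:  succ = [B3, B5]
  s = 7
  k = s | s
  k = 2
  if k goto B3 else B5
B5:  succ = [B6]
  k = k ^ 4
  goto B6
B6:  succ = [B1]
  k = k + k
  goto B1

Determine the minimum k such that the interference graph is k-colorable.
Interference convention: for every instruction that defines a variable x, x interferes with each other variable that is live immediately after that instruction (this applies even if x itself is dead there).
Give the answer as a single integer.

Per-block:
  B0 def {i,k} use ∅
  B1 def {s,t} use ∅
  B2 def {k} use ∅
  B3 def {s} use {i}
  B4 def {k,s} use ∅
  B5 def {k} use {k}
  B6 def {k} use {k}

Live sets:
  B0: in=∅ out={i}
  B1: in={i} out={i}
  B2: in={i} out={i,k}
  B3: in={i,k} out={i,k}
  B4: in={i} out={i,k}
  B5: in={i,k} out={i,k}
  B6: in={i,k} out={i}

Conflict graph:
  i: {k,s,t}
  k: {i,s}
  s: {i,k}
  t: {i}

Registers:
  {i,k,s} pairwise interfere (3-clique) ⇒ χ ≥ 3
  3-colouring: c0={i}  c1={k,t}  c2={s}
  χ = 3

Answer: 3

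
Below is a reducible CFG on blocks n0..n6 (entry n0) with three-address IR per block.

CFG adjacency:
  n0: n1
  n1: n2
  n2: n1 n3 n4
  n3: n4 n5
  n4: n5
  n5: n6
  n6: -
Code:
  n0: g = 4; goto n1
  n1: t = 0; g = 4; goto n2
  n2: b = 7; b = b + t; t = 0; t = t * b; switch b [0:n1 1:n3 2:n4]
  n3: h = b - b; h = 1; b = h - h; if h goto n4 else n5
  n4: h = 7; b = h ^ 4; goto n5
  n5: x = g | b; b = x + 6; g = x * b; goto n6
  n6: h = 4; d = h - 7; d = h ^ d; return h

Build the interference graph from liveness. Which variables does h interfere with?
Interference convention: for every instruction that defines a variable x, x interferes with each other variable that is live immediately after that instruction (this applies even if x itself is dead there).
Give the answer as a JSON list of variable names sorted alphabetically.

Answer: ["b", "d", "g"]

Working:
def/use:
  n0: {g} / ∅
  n1: {g,t} / ∅
  n2: {b,t} / {t}
  n3: {b,h} / {b}
  n4: {b,h} / ∅
  n5: {b,g,x} / {b,g}
  n6: {d,h} / ∅

Liveness:
  n0: in=∅ out=∅
  n1: in=∅ out={g,t}
  n2: in={g,t} out={b,g}
  n3: in={b,g} out={b,g}
  n4: in={g} out={b,g}
  n5: in={b,g} out=∅
  n6: in=∅ out=∅

Conflict graph:
  b: {g,h,t,x}
  d: {h}
  g: {b,h,t}
  h: {b,d,g}
  t: {b,g}
  x: {b}

N(h) = ["b", "d", "g"]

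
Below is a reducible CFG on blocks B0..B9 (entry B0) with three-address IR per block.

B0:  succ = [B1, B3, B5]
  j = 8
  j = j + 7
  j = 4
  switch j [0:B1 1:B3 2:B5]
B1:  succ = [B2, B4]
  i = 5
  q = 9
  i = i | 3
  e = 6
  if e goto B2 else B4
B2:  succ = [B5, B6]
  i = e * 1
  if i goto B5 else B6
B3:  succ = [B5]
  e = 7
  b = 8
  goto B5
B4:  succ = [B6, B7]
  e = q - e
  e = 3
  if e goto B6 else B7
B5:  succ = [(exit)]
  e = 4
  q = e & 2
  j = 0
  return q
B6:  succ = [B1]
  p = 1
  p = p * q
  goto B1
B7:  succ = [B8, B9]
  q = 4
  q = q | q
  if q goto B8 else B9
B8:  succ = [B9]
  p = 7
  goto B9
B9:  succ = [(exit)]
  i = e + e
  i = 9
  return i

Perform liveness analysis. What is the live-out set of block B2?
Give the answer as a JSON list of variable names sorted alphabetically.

Answer: ["q"]

Derivation:
Per-block:
  B0 def {j} use ∅
  B1 def {e,i,q} use ∅
  B2 def {i} use {e}
  B3 def {b,e} use ∅
  B4 def {e} use {e,q}
  B5 def {e,j,q} use ∅
  B6 def {p} use {q}
  B7 def {q} use ∅
  B8 def {p} use ∅
  B9 def {i} use {e}

Live sets:
  B0: in=∅ out=∅
  B1: in=∅ out={e,q}
  B2: in={e,q} out={q}
  B3: in=∅ out=∅
  B4: in={e,q} out={e,q}
  B5: in=∅ out=∅
  B6: in={q} out=∅
  B7: in={e} out={e}
  B8: in={e} out={e}
  B9: in={e} out=∅

live-out(B2) = ["q"]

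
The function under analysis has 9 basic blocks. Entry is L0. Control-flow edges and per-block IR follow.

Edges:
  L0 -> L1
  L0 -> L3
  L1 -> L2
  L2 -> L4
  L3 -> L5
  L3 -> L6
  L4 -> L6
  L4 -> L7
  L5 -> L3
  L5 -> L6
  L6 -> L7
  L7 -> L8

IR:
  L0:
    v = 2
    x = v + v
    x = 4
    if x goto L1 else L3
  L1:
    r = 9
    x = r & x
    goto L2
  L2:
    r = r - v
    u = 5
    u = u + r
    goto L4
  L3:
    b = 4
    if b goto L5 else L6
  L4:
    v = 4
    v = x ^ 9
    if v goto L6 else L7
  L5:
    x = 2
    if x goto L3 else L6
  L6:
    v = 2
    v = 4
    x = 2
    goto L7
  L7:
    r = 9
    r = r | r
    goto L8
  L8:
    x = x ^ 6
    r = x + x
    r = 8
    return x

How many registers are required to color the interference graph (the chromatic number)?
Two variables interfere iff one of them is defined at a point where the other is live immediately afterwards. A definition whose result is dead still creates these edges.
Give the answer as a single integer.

Answer: 3

Working:
Block summaries:
  L0: def={v,x} ue=∅
  L1: def={r,x} ue={x}
  L2: def={r,u} ue={r,v}
  L3: def={b} ue=∅
  L4: def={v} ue={x}
  L5: def={x} ue=∅
  L6: def={v,x} ue=∅
  L7: def={r} ue=∅
  L8: def={r,x} ue={x}

Liveness:
  L0 li=∅ lo={v,x}
  L1 li={v,x} lo={r,v,x}
  L2 li={r,v,x} lo={x}
  L3 li=∅ lo=∅
  L4 li={x} lo={x}
  L5 li=∅ lo=∅
  L6 li=∅ lo={x}
  L7 li={x} lo={x}
  L8 li={x} lo=∅

Interfere edges:
  b — ∅
  r — {u,v,x}
  u — {r,x}
  v — {r,x}
  x — {r,u,v}

Registers:
  {r,u,x} pairwise interfere (3-clique) ⇒ χ ≥ 3
  3-colouring: R0={b,r}  R1={x}  R2={u,v}
  χ = 3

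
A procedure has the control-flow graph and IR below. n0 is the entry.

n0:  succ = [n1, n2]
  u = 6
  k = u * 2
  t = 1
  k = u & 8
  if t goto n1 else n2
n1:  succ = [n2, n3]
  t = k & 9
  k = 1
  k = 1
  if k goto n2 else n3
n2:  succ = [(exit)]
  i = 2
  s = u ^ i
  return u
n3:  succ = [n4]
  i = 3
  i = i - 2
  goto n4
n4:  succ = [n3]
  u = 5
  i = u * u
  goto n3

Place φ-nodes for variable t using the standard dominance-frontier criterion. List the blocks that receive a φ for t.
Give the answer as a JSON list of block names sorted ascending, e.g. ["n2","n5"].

Answer: ["n2"]

Derivation:
idom tree: n1←n0 n2←n0 n3←n1 n4←n3
Join-block Dom:
  n2: preds {n0,n1}: {n0} ∩ {n0,n1} = {n0}; idom=n0
  n3: preds {n1,n4}: {n0,n1} ∩ {n0,n1,n3,n4} = {n0,n1}; idom=n1

DF walk-up:
  n2←n0: walk · to n0
  n2←n1: walk n1 to n0
  n3←n1: walk · to n1
  n3←n4: walk n4→n3 to n1
  n0 → ∅
  n1 → {n2}
  n2 → ∅
  n3 → {n3}
  n4 → {n3}

φ for t: defs {n0,n1}
  DF⁺ = {n2}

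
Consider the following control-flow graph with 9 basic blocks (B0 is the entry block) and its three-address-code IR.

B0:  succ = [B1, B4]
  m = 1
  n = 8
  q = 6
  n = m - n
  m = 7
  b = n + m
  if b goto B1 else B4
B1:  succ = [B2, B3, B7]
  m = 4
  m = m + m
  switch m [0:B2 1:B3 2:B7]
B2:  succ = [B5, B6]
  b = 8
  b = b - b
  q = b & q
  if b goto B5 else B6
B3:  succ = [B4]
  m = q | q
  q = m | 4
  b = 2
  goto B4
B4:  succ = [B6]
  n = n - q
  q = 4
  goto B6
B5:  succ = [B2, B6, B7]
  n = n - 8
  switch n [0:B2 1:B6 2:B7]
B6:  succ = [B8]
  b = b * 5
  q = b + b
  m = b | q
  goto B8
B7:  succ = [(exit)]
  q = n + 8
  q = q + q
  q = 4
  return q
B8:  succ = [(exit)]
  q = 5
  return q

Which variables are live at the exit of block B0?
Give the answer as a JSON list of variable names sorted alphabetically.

Answer: ["b", "n", "q"]

Derivation:
Block summaries:
  B0: def={b,m,n,q} ue=∅
  B1: def={m} ue=∅
  B2: def={b,q} ue={q}
  B3: def={b,m,q} ue={q}
  B4: def={n,q} ue={n,q}
  B5: def={n} ue={n}
  B6: def={b,m,q} ue={b}
  B7: def={q} ue={n}
  B8: def={q} ue=∅

Liveness:
  live B0: ∅→{b,n,q}
  live B1: {n,q}→{n,q}
  live B2: {n,q}→{b,n,q}
  live B3: {n,q}→{b,n,q}
  live B4: {b,n,q}→{b}
  live B5: {b,n,q}→{b,n,q}
  live B6: {b}→∅
  live B7: {n}→∅
  live B8: ∅→∅

live-out(B0) = ["b", "n", "q"]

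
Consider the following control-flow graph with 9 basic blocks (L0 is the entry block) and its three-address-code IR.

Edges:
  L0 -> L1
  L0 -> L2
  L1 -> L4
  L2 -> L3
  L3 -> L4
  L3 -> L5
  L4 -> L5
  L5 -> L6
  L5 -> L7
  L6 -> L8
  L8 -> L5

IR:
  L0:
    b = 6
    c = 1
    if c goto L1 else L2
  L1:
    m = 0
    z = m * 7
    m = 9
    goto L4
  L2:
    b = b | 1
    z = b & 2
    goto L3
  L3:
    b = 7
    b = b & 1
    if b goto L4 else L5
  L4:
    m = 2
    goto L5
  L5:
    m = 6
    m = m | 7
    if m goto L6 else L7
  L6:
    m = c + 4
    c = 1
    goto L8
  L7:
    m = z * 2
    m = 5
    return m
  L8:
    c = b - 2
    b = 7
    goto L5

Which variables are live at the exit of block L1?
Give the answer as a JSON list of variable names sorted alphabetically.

Per-block:
  L0: def={b,c} ue=∅
  L1: def={m,z} ue=∅
  L2: def={b,z} ue={b}
  L3: def={b} ue=∅
  L4: def={m} ue=∅
  L5: def={m} ue=∅
  L6: def={c,m} ue={c}
  L7: def={m} ue={z}
  L8: def={b,c} ue={b}

Liveness:
  live L0: ∅→{b,c}
  live L1: {b,c}→{b,c,z}
  live L2: {b,c}→{c,z}
  live L3: {c,z}→{b,c,z}
  live L4: {b,c,z}→{b,c,z}
  live L5: {b,c,z}→{b,c,z}
  live L6: {b,c,z}→{b,z}
  live L7: {z}→∅
  live L8: {b,z}→{b,c,z}

live-out(L1) = ["b", "c", "z"]

Answer: ["b", "c", "z"]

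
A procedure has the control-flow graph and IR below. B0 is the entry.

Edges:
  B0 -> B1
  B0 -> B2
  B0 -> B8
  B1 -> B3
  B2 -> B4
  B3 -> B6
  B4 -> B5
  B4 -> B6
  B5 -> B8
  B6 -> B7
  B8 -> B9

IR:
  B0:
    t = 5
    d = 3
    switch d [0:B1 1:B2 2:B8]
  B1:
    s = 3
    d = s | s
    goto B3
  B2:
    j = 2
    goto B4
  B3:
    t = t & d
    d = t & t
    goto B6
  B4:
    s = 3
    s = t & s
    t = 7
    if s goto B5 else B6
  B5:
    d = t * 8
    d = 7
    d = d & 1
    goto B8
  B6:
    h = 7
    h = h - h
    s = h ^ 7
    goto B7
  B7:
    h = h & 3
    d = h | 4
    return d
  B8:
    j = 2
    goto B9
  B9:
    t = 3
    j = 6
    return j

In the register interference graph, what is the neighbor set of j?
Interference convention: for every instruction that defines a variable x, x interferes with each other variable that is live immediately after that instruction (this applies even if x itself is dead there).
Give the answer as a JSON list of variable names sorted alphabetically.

Answer: ["t"]

Analysis:
Per-block:
  B0 def {d,t} use ∅
  B1 def {d,s} use ∅
  B2 def {j} use ∅
  B3 def {d,t} use {d,t}
  B4 def {s,t} use {t}
  B5 def {d} use {t}
  B6 def {h,s} use ∅
  B7 def {d,h} use {h}
  B8 def {j} use ∅
  B9 def {j,t} use ∅

Backward fixpoint:
  B0 li=∅ lo={t}
  B1 li={t} lo={d,t}
  B2 li={t} lo={t}
  B3 li={d,t} lo=∅
  B4 li={t} lo={t}
  B5 li={t} lo=∅
  B6 li=∅ lo={h}
  B7 li={h} lo=∅
  B8 li=∅ lo=∅
  B9 li=∅ lo=∅

Interference:
  d — {t}
  h — {s}
  j — {t}
  s — {h,t}
  t — {d,j,s}

N(j) = ["t"]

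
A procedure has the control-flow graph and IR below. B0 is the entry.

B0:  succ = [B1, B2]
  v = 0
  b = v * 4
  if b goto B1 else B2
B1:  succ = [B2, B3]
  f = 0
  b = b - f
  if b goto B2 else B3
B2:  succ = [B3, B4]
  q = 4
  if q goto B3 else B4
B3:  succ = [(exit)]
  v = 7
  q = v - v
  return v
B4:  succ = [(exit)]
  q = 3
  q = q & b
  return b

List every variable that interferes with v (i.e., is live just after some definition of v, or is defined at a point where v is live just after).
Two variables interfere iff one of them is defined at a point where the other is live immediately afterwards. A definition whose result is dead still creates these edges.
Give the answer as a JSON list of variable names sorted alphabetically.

Answer: ["q"]

Analysis:
def/use:
  B0 def {b,v} use ∅
  B1 def {b,f} use {b}
  B2 def {q} use ∅
  B3 def {q,v} use ∅
  B4 def {q} use {b}

Live sets:
  B0: in=∅ out={b}
  B1: in={b} out={b}
  B2: in={b} out={b}
  B3: in=∅ out=∅
  B4: in={b} out=∅

Interference:
  b — {f,q}
  f — {b}
  q — {b,v}
  v — {q}

N(v) = ["q"]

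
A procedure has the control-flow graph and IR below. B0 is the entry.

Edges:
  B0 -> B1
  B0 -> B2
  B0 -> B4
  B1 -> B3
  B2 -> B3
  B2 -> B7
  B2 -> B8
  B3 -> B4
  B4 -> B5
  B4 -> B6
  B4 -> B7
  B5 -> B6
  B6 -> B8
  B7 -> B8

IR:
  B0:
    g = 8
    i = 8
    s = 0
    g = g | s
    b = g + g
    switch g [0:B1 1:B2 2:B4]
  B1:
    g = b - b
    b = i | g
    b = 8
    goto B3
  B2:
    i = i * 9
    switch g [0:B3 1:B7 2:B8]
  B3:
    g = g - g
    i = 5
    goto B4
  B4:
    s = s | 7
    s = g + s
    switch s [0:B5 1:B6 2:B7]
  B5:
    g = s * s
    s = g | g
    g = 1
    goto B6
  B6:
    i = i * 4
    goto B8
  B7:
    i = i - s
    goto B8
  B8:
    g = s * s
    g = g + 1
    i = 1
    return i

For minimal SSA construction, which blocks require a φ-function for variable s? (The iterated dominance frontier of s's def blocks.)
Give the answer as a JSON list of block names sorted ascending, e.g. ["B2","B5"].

idom tree: B1←B0 B2←B0 B3←B0 B4←B0 B5←B4 B6←B4 B7←B0 B8←B0
Join-block Dom:
  B3: preds {B1,B2}: {B0,B1} ∩ {B0,B2} = {B0}; idom=B0
  B4: preds {B0,B3}: {B0} ∩ {B0,B3} = {B0}; idom=B0
  B6: preds {B4,B5}: {B0,B4} ∩ {B0,B4,B5} = {B0,B4}; idom=B4
  B7: preds {B2,B4}: {B0,B2} ∩ {B0,B4} = {B0}; idom=B0
  B8: preds {B2,B6,B7}: {B0,B2} ∩ {B0,B4,B6} ∩ {B0,B7} = {B0}; idom=B0

DF derivation:
  join B3 pred B1: B1 stop@B0
  join B3 pred B2: B2 stop@B0
  join B4 pred B0: · stop@B0
  join B4 pred B3: B3 stop@B0
  join B6 pred B4: · stop@B4
  join B6 pred B5: B5 stop@B4
  join B7 pred B2: B2 stop@B0
  join B7 pred B4: B4 stop@B0
  join B8 pred B2: B2 stop@B0
  join B8 pred B6: B6→B4 stop@B0
  join B8 pred B7: B7 stop@B0
  B0 → ∅
  B1 → {B3}
  B2 → {B3,B7,B8}
  B3 → {B4}
  B4 → {B7,B8}
  B5 → {B6}
  B6 → {B8}
  B7 → {B8}
  B8 → ∅

φ for s: defs {B0,B4,B5}
  DF⁺ = {B6,B7,B8}

Answer: ["B6", "B7", "B8"]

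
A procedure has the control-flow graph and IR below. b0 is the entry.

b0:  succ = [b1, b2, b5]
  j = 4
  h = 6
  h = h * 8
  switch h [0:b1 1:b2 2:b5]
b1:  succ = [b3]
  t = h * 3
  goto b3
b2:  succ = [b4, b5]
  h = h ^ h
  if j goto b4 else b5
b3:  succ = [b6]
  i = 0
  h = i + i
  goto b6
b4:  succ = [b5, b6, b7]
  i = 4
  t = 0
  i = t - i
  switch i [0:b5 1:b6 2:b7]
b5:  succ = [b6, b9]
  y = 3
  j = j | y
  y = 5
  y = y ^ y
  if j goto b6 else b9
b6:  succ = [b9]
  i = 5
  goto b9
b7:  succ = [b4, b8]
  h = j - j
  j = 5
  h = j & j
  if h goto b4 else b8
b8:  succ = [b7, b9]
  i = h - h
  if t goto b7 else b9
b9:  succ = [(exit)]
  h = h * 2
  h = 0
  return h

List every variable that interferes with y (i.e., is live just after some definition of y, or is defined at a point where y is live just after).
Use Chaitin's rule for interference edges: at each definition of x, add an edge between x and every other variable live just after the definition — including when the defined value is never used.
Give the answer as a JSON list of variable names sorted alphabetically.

Block summaries:
  b0 def {h,j} use ∅
  b1 def {t} use {h}
  b2 def {h} use {h,j}
  b3 def {h,i} use ∅
  b4 def {i,t} use ∅
  b5 def {j,y} use {j}
  b6 def {i} use ∅
  b7 def {h,j} use {j}
  b8 def {i} use {h,t}
  b9 def {h} use {h}

Liveness:
  b0: in=∅ out={h,j}
  b1: in={h} out=∅
  b2: in={h,j} out={h,j}
  b3: in=∅ out={h}
  b4: in={h,j} out={h,j,t}
  b5: in={h,j} out={h}
  b6: in={h} out={h}
  b7: in={j,t} out={h,j,t}
  b8: in={h,j,t} out={h,j,t}
  b9: in={h} out=∅

Interfere edges:
  h: {i,j,t,y}
  i: {h,j,t}
  j: {h,i,t,y}
  t: {h,i,j}
  y: {h,j}

N(y) = ["h", "j"]

Answer: ["h", "j"]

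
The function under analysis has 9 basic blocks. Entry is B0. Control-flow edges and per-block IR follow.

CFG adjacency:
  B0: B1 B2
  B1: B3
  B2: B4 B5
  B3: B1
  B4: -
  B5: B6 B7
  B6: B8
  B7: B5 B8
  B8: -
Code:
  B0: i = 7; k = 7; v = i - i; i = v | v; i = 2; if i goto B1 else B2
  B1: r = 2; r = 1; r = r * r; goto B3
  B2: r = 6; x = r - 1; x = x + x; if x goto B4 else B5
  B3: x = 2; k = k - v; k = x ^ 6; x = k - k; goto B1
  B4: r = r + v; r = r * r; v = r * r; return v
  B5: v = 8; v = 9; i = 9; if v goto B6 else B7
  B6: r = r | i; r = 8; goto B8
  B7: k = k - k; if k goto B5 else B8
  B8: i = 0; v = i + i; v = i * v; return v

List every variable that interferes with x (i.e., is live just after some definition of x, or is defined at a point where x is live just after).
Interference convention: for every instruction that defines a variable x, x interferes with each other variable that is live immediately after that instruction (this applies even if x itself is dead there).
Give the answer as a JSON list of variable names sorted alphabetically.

Answer: ["k", "r", "v"]

Derivation:
Per-block:
  B0 def {i,k,v} use ∅
  B1 def {r} use ∅
  B2 def {r,x} use ∅
  B3 def {k,x} use {k,v}
  B4 def {r,v} use {r,v}
  B5 def {i,v} use ∅
  B6 def {r} use {i,r}
  B7 def {k} use {k}
  B8 def {i,v} use ∅

Backward fixpoint:
  B0 li=∅ lo={k,v}
  B1 li={k,v} lo={k,v}
  B2 li={k,v} lo={k,r,v}
  B3 li={k,v} lo={k,v}
  B4 li={r,v} lo=∅
  B5 li={k,r} lo={i,k,r}
  B6 li={i,r} lo=∅
  B7 li={k,r} lo={k,r}
  B8 li=∅ lo=∅

Conflict graph:
  i — {k,r,v}
  k — {i,r,v,x}
  r — {i,k,v,x}
  v — {i,k,r,x}
  x — {k,r,v}

N(x) = ["k", "r", "v"]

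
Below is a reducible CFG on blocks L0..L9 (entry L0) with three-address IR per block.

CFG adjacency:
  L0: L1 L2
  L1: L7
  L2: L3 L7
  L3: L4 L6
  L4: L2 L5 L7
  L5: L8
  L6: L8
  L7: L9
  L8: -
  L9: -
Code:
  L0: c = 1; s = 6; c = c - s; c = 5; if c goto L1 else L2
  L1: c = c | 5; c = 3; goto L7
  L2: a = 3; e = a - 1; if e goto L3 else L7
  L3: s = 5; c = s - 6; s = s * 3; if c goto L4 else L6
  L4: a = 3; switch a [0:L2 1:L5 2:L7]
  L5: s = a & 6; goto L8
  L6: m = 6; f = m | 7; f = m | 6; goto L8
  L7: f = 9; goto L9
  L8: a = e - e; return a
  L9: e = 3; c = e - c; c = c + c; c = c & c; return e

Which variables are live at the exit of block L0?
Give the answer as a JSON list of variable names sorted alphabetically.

Answer: ["c"]

Working:
Per-block:
  L0: def={c,s} ue=∅
  L1: def={c} ue={c}
  L2: def={a,e} ue=∅
  L3: def={c,s} ue=∅
  L4: def={a} ue=∅
  L5: def={s} ue={a}
  L6: def={f,m} ue=∅
  L7: def={f} ue=∅
  L8: def={a} ue={e}
  L9: def={c,e} ue={c}

Backward fixpoint:
  live L0: ∅→{c}
  live L1: {c}→{c}
  live L2: {c}→{c,e}
  live L3: {e}→{c,e}
  live L4: {c,e}→{a,c,e}
  live L5: {a,e}→{e}
  live L6: {e}→{e}
  live L7: {c}→{c}
  live L8: {e}→∅
  live L9: {c}→∅

live-out(L0) = ["c"]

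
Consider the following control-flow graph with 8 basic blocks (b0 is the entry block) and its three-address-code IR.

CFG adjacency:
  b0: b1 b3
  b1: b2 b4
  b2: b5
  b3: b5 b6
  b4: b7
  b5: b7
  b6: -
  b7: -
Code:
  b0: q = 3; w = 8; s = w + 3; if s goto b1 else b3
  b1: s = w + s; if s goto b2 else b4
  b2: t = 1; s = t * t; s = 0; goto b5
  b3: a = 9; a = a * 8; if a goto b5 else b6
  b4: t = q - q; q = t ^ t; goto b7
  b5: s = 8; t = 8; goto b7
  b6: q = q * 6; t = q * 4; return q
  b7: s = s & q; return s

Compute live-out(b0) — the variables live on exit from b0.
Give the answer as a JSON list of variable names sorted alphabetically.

Per-block:
  b0 def {q,s,w} use ∅
  b1 def {s} use {s,w}
  b2 def {s,t} use ∅
  b3 def {a} use ∅
  b4 def {q,t} use {q}
  b5 def {s,t} use ∅
  b6 def {q,t} use {q}
  b7 def {s} use {q,s}

Backward fixpoint:
  b0: in=∅ out={q,s,w}
  b1: in={q,s,w} out={q,s}
  b2: in={q} out={q}
  b3: in={q} out={q}
  b4: in={q,s} out={q,s}
  b5: in={q} out={q,s}
  b6: in={q} out=∅
  b7: in={q,s} out=∅

live-out(b0) = ["q", "s", "w"]

Answer: ["q", "s", "w"]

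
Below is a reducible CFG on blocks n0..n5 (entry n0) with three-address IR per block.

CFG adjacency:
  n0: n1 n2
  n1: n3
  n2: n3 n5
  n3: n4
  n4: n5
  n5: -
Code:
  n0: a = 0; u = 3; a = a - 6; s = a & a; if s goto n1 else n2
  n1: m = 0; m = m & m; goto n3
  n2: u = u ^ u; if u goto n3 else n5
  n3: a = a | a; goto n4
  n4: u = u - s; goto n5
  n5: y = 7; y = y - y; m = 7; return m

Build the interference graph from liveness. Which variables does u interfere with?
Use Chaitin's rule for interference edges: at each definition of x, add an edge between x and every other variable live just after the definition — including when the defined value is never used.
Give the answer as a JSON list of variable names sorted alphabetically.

Answer: ["a", "m", "s"]

Derivation:
def/use:
  n0: {a,s,u} / ∅
  n1: {m} / ∅
  n2: {u} / {u}
  n3: {a} / {a}
  n4: {u} / {s,u}
  n5: {m,y} / ∅

Live sets:
  live n0: ∅→{a,s,u}
  live n1: {a,s,u}→{a,s,u}
  live n2: {a,s,u}→{a,s,u}
  live n3: {a,s,u}→{s,u}
  live n4: {s,u}→∅
  live n5: ∅→∅

Interfere edges:
  a: {m,s,u}
  m: {a,s,u}
  s: {a,m,u}
  u: {a,m,s}
  y: ∅

N(u) = ["a", "m", "s"]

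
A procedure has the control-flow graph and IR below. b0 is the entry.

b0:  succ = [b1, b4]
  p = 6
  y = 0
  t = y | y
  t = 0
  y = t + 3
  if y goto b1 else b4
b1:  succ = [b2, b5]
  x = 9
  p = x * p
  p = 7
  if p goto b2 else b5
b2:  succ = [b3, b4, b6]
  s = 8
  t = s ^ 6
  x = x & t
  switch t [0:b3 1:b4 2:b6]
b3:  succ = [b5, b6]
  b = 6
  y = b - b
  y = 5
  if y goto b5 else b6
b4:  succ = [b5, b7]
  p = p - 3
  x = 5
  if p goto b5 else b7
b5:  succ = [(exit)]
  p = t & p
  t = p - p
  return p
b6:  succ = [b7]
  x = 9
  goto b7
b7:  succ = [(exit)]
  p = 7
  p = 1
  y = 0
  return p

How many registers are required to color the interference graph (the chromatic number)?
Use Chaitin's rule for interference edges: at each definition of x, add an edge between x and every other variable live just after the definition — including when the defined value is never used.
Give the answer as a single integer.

Block summaries:
  b0 def {p,t,y} use ∅
  b1 def {p,x} use {p}
  b2 def {s,t,x} use {x}
  b3 def {b,y} use ∅
  b4 def {p,x} use {p}
  b5 def {p,t} use {p,t}
  b6 def {x} use ∅
  b7 def {p,y} use ∅

Liveness:
  live b0: ∅→{p,t}
  live b1: {p,t}→{p,t,x}
  live b2: {p,x}→{p,t}
  live b3: {p,t}→{p,t}
  live b4: {p,t}→{p,t}
  live b5: {p,t}→∅
  live b6: ∅→∅
  live b7: ∅→∅

Interference:
  b: {p,t}
  p: {b,s,t,x,y}
  s: {p,x}
  t: {b,p,x,y}
  x: {p,s,t}
  y: {p,t}

Registers:
  {b,p,t} pairwise interfere (3-clique) ⇒ χ ≥ 3
  assign b→c2 p→c0 s→c1 t→c1 x→c2 y→c2 — no edge inside a register ⇒ χ ≤ 3
  χ = 3

Answer: 3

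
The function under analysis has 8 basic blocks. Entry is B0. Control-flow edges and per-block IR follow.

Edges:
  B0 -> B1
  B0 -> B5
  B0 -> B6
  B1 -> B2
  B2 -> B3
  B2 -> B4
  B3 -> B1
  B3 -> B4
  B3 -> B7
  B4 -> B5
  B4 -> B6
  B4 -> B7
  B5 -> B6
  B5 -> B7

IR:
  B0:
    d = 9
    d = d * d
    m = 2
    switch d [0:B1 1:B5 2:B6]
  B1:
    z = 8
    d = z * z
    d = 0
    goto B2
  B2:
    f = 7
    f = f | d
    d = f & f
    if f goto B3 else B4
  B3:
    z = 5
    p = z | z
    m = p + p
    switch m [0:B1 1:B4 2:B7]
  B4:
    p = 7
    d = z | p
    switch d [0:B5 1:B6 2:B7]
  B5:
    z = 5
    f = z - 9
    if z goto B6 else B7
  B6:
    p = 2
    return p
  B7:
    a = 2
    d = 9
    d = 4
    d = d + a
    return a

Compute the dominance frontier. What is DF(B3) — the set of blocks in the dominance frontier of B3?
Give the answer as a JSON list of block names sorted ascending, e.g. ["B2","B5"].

idom tree: B1←B0 B2←B1 B3←B2 B4←B2 B5←B0 B6←B0 B7←B0
Join-block Dom:
  B1: preds {B0,B3}: {B0} ∩ {B0,B1,B2,B3} = {B0}; idom=B0
  B4: preds {B2,B3}: {B0,B1,B2} ∩ {B0,B1,B2,B3} = {B0,B1,B2}; idom=B2
  B5: preds {B0,B4}: {B0} ∩ {B0,B1,B2,B4} = {B0}; idom=B0
  B6: preds {B0,B4,B5}: {B0} ∩ {B0,B1,B2,B4} ∩ {B0,B5} = {B0}; idom=B0
  B7: preds {B3,B4,B5}: {B0,B1,B2,B3} ∩ {B0,B1,B2,B4} ∩ {B0,B5} = {B0}; idom=B0

DF walk-up:
  B1←B0: walk · to B0
  B1←B3: walk B3→B2→B1 to B0
  B4←B2: walk · to B2
  B4←B3: walk B3 to B2
  B5←B0: walk · to B0
  B5←B4: walk B4→B2→B1 to B0
  B6←B0: walk · to B0
  B6←B4: walk B4→B2→B1 to B0
  B6←B5: walk B5 to B0
  B7←B3: walk B3→B2→B1 to B0
  B7←B4: walk B4→B2→B1 to B0
  B7←B5: walk B5 to B0
  DF(B0)=∅
  DF(B1)={B1,B5,B6,B7}
  DF(B2)={B1,B5,B6,B7}
  DF(B3)={B1,B4,B7}
  DF(B4)={B5,B6,B7}
  DF(B5)={B6,B7}
  DF(B6)=∅
  DF(B7)=∅

DF(B3) = ["B1", "B4", "B7"]

Answer: ["B1", "B4", "B7"]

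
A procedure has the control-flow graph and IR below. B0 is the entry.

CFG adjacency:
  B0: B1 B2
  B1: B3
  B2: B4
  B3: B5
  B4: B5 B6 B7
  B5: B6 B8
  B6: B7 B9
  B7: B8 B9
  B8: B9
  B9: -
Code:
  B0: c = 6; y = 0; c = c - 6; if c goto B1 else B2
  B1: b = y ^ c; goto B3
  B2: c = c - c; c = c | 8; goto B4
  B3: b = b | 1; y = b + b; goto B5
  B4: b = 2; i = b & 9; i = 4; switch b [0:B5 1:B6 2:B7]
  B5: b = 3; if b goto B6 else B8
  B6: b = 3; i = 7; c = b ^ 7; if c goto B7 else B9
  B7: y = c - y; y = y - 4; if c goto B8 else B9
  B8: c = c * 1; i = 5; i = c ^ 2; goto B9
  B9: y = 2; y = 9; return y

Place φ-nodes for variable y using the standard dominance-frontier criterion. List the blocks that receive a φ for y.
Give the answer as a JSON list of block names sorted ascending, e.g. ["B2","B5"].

idom tree: B1←B0 B2←B0 B3←B1 B4←B2 B5←B0 B6←B0 B7←B0 B8←B0 B9←B0
Dom at joins:
  B5: preds {B3,B4}: {B0,B1,B3} ∩ {B0,B2,B4} = {B0}; idom=B0
  B6: preds {B4,B5}: {B0,B2,B4} ∩ {B0,B5} = {B0}; idom=B0
  B7: preds {B4,B6}: {B0,B2,B4} ∩ {B0,B6} = {B0}; idom=B0
  B8: preds {B5,B7}: {B0,B5} ∩ {B0,B7} = {B0}; idom=B0
  B9: preds {B6,B7,B8}: {B0,B6} ∩ {B0,B7} ∩ {B0,B8} = {B0}; idom=B0

Frontier:
  B5←B3: walk B3→B1 to B0
  B5←B4: walk B4→B2 to B0
  B6←B4: walk B4→B2 to B0
  B6←B5: walk B5 to B0
  B7←B4: walk B4→B2 to B0
  B7←B6: walk B6 to B0
  B8←B5: walk B5 to B0
  B8←B7: walk B7 to B0
  B9←B6: walk B6 to B0
  B9←B7: walk B7 to B0
  B9←B8: walk B8 to B0
  B0: DF=∅
  B1: DF={B5}
  B2: DF={B5,B6,B7}
  B3: DF={B5}
  B4: DF={B5,B6,B7}
  B5: DF={B6,B8}
  B6: DF={B7,B9}
  B7: DF={B8,B9}
  B8: DF={B9}
  B9: DF=∅

φ for y: defs {B0,B3,B7,B9}
  DF⁺ = {B5,B6,B7,B8,B9}

Answer: ["B5", "B6", "B7", "B8", "B9"]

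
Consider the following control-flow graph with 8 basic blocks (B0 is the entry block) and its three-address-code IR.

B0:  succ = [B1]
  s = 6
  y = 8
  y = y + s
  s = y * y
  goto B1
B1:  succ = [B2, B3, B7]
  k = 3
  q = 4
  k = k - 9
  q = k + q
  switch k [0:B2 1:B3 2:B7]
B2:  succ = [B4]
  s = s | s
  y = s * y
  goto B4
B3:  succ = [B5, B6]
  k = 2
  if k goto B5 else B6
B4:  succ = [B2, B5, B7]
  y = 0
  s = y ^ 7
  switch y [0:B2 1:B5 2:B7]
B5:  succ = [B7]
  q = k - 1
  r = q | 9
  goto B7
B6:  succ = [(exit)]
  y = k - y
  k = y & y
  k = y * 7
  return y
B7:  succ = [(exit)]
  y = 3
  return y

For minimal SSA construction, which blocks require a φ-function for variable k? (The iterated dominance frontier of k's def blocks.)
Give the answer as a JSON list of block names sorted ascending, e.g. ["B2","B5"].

idom tree: B1←B0 B2←B1 B3←B1 B4←B2 B5←B1 B6←B3 B7←B1
Join-block Dom:
  B2: preds {B1,B4}: {B0,B1} ∩ {B0,B1,B2,B4} = {B0,B1}; idom=B1
  B5: preds {B3,B4}: {B0,B1,B3} ∩ {B0,B1,B2,B4} = {B0,B1}; idom=B1
  B7: preds {B1,B4,B5}: {B0,B1} ∩ {B0,B1,B2,B4} ∩ {B0,B1,B5} = {B0,B1}; idom=B1

DF walk-up:
  B2←B1: walk · to B1
  B2←B4: walk B4→B2 to B1
  B5←B3: walk B3 to B1
  B5←B4: walk B4→B2 to B1
  B7←B1: walk · to B1
  B7←B4: walk B4→B2 to B1
  B7←B5: walk B5 to B1
  DF(B0)=∅
  DF(B1)=∅
  DF(B2)={B2,B5,B7}
  DF(B3)={B5}
  DF(B4)={B2,B5,B7}
  DF(B5)={B7}
  DF(B6)=∅
  DF(B7)=∅

φ for k: defs {B1,B3,B6}
  DF⁺ = {B5,B7}

Answer: ["B5", "B7"]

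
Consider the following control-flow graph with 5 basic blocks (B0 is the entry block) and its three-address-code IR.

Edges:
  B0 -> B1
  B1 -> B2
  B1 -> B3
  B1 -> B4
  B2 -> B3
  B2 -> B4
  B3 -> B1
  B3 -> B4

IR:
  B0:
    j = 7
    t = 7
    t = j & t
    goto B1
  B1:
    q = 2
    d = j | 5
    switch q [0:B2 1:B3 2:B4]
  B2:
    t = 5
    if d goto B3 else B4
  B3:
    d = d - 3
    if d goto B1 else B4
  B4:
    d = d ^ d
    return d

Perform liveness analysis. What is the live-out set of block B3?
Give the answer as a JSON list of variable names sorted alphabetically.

Per-block:
  B0: def={j,t} ue=∅
  B1: def={d,q} ue={j}
  B2: def={t} ue={d}
  B3: def={d} ue={d}
  B4: def={d} ue={d}

Liveness:
  B0: in=∅ out={j}
  B1: in={j} out={d,j}
  B2: in={d,j} out={d,j}
  B3: in={d,j} out={d,j}
  B4: in={d} out=∅

live-out(B3) = ["d", "j"]

Answer: ["d", "j"]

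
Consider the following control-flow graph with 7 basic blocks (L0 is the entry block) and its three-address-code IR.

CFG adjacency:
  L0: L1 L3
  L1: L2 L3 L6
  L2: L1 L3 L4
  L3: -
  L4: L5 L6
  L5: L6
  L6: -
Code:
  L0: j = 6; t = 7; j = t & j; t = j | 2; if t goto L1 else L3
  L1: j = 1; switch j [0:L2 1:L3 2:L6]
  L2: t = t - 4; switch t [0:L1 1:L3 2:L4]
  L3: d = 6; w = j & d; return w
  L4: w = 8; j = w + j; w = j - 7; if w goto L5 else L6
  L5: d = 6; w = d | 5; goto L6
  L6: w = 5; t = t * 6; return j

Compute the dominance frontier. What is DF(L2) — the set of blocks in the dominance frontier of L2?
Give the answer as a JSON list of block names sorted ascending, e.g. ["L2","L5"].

Answer: ["L1", "L3", "L6"]

Analysis:
idom tree: L1←L0 L2←L1 L3←L0 L4←L2 L5←L4 L6←L1
Join-block Dom:
  L1: preds {L0,L2}: {L0} ∩ {L0,L1,L2} = {L0}; idom=L0
  L3: preds {L0,L1,L2}: {L0} ∩ {L0,L1} ∩ {L0,L1,L2} = {L0}; idom=L0
  L6: preds {L1,L4,L5}: {L0,L1} ∩ {L0,L1,L2,L4} ∩ {L0,L1,L2,L4,L5} = {L0,L1}; idom=L1

DF walk-up:
  L1←L0: walk · to L0
  L1←L2: walk L2→L1 to L0
  L3←L0: walk · to L0
  L3←L1: walk L1 to L0
  L3←L2: walk L2→L1 to L0
  L6←L1: walk · to L1
  L6←L4: walk L4→L2 to L1
  L6←L5: walk L5→L4→L2 to L1
  DF(L0)=∅
  DF(L1)={L1,L3}
  DF(L2)={L1,L3,L6}
  DF(L3)=∅
  DF(L4)={L6}
  DF(L5)={L6}
  DF(L6)=∅

DF(L2) = ["L1", "L3", "L6"]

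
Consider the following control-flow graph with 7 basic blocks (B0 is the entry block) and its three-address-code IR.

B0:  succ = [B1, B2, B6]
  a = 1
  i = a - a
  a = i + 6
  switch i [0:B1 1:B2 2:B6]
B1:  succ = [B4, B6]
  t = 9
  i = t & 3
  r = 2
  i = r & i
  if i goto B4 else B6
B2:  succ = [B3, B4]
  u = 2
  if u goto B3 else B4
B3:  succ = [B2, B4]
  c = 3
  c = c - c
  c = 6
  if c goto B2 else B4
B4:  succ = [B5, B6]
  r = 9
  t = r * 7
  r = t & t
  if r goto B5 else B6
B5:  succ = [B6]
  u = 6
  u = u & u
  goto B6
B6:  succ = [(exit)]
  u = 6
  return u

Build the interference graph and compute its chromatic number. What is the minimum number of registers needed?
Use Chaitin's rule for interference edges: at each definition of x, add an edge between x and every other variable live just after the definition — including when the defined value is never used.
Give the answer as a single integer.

Block summaries:
  B0: {a,i} / ∅
  B1: {i,r,t} / ∅
  B2: {u} / ∅
  B3: {c} / ∅
  B4: {r,t} / ∅
  B5: {u} / ∅
  B6: {u} / ∅

Liveness:
  B0 li=∅ lo=∅
  B1 li=∅ lo=∅
  B2 li=∅ lo=∅
  B3 li=∅ lo=∅
  B4 li=∅ lo=∅
  B5 li=∅ lo=∅
  B6 li=∅ lo=∅

Interference:
  a↔{i}
  c↔∅
  i↔{a,r}
  r↔{i}
  t↔∅
  u↔∅

Registers:
  clique {a,i} ⇒ need ≥ 2
  assign a→r1 c→r0 i→r0 r→r1 t→r0 u→r0 — no edge inside a register ⇒ χ ≤ 2
  χ = 2

Answer: 2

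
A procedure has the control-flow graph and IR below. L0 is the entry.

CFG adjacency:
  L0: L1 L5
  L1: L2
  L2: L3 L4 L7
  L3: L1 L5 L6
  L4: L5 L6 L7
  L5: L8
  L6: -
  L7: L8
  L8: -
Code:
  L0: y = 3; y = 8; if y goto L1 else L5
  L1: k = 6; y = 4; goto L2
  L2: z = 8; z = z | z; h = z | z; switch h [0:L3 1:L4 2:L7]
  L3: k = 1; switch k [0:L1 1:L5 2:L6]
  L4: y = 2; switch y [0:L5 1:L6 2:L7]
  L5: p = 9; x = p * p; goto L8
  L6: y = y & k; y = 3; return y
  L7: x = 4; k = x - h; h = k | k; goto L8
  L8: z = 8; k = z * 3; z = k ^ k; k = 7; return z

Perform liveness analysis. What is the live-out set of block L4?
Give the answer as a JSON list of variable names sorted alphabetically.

Per-block:
  L0: {y} / ∅
  L1: {k,y} / ∅
  L2: {h,z} / ∅
  L3: {k} / ∅
  L4: {y} / ∅
  L5: {p,x} / ∅
  L6: {y} / {k,y}
  L7: {h,k,x} / {h}
  L8: {k,z} / ∅

Liveness:
  L0 li=∅ lo=∅
  L1 li=∅ lo={k,y}
  L2 li={k,y} lo={h,k,y}
  L3 li={y} lo={k,y}
  L4 li={h,k} lo={h,k,y}
  L5 li=∅ lo=∅
  L6 li={k,y} lo=∅
  L7 li={h} lo=∅
  L8 li=∅ lo=∅

live-out(L4) = ["h", "k", "y"]

Answer: ["h", "k", "y"]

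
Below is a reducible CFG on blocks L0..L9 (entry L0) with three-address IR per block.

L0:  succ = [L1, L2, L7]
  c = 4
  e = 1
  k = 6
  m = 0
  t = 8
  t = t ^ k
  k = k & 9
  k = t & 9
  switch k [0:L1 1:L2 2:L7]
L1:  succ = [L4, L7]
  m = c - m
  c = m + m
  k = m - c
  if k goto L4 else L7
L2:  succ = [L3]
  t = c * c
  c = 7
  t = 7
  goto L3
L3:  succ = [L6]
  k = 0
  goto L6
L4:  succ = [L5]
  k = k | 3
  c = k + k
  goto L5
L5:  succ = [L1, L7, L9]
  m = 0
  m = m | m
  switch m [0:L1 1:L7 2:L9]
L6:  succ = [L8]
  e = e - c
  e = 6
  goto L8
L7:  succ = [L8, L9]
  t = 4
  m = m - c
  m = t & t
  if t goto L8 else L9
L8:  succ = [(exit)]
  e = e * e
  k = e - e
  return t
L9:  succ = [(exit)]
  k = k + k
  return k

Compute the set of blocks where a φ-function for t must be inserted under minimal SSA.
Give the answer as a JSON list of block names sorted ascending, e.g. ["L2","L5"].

idom tree: L1←L0 L2←L0 L3←L2 L4←L1 L5←L4 L6←L3 L7←L0 L8←L0 L9←L0
Dom∩ at merges:
  L1: preds {L0,L5}: {L0} ∩ {L0,L1,L4,L5} = {L0}; idom=L0
  L7: preds {L0,L1,L5}: {L0} ∩ {L0,L1} ∩ {L0,L1,L4,L5} = {L0}; idom=L0
  L8: preds {L6,L7}: {L0,L2,L3,L6} ∩ {L0,L7} = {L0}; idom=L0
  L9: preds {L5,L7}: {L0,L1,L4,L5} ∩ {L0,L7} = {L0}; idom=L0

Frontier:
  join L1 pred L0: · stop@L0
  join L1 pred L5: L5→L4→L1 stop@L0
  join L7 pred L0: · stop@L0
  join L7 pred L1: L1 stop@L0
  join L7 pred L5: L5→L4→L1 stop@L0
  join L8 pred L6: L6→L3→L2 stop@L0
  join L8 pred L7: L7 stop@L0
  join L9 pred L5: L5→L4→L1 stop@L0
  join L9 pred L7: L7 stop@L0
  DF(L0)=∅
  DF(L1)={L1,L7,L9}
  DF(L2)={L8}
  DF(L3)={L8}
  DF(L4)={L1,L7,L9}
  DF(L5)={L1,L7,L9}
  DF(L6)={L8}
  DF(L7)={L8,L9}
  DF(L8)=∅
  DF(L9)=∅

φ for t: defs {L0,L2,L7}
  DF⁺ = {L8,L9}

Answer: ["L8", "L9"]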